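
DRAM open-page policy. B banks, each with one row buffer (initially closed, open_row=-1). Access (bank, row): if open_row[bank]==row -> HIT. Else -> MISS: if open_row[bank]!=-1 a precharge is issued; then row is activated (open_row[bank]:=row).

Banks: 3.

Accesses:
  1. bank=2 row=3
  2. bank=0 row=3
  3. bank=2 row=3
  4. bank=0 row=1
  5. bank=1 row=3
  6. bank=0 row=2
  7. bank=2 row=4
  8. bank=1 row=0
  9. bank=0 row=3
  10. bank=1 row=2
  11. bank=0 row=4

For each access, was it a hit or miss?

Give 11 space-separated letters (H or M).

Answer: M M H M M M M M M M M

Derivation:
Acc 1: bank2 row3 -> MISS (open row3); precharges=0
Acc 2: bank0 row3 -> MISS (open row3); precharges=0
Acc 3: bank2 row3 -> HIT
Acc 4: bank0 row1 -> MISS (open row1); precharges=1
Acc 5: bank1 row3 -> MISS (open row3); precharges=1
Acc 6: bank0 row2 -> MISS (open row2); precharges=2
Acc 7: bank2 row4 -> MISS (open row4); precharges=3
Acc 8: bank1 row0 -> MISS (open row0); precharges=4
Acc 9: bank0 row3 -> MISS (open row3); precharges=5
Acc 10: bank1 row2 -> MISS (open row2); precharges=6
Acc 11: bank0 row4 -> MISS (open row4); precharges=7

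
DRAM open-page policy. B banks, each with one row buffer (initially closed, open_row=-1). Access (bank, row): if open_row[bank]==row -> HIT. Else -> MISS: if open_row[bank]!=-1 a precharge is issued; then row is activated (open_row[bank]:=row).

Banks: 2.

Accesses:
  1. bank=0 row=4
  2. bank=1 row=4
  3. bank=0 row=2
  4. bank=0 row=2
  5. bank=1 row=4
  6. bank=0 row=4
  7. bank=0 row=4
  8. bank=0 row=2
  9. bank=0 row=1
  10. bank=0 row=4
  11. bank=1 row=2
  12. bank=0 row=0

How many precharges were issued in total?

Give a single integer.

Acc 1: bank0 row4 -> MISS (open row4); precharges=0
Acc 2: bank1 row4 -> MISS (open row4); precharges=0
Acc 3: bank0 row2 -> MISS (open row2); precharges=1
Acc 4: bank0 row2 -> HIT
Acc 5: bank1 row4 -> HIT
Acc 6: bank0 row4 -> MISS (open row4); precharges=2
Acc 7: bank0 row4 -> HIT
Acc 8: bank0 row2 -> MISS (open row2); precharges=3
Acc 9: bank0 row1 -> MISS (open row1); precharges=4
Acc 10: bank0 row4 -> MISS (open row4); precharges=5
Acc 11: bank1 row2 -> MISS (open row2); precharges=6
Acc 12: bank0 row0 -> MISS (open row0); precharges=7

Answer: 7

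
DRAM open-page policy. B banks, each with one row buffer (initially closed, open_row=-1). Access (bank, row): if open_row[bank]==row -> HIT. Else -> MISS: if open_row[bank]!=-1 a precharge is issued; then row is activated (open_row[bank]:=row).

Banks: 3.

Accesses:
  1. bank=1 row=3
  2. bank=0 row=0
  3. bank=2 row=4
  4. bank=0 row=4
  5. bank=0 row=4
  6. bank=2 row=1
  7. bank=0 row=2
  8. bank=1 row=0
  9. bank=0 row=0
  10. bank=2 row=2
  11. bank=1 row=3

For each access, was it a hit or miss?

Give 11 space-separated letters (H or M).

Answer: M M M M H M M M M M M

Derivation:
Acc 1: bank1 row3 -> MISS (open row3); precharges=0
Acc 2: bank0 row0 -> MISS (open row0); precharges=0
Acc 3: bank2 row4 -> MISS (open row4); precharges=0
Acc 4: bank0 row4 -> MISS (open row4); precharges=1
Acc 5: bank0 row4 -> HIT
Acc 6: bank2 row1 -> MISS (open row1); precharges=2
Acc 7: bank0 row2 -> MISS (open row2); precharges=3
Acc 8: bank1 row0 -> MISS (open row0); precharges=4
Acc 9: bank0 row0 -> MISS (open row0); precharges=5
Acc 10: bank2 row2 -> MISS (open row2); precharges=6
Acc 11: bank1 row3 -> MISS (open row3); precharges=7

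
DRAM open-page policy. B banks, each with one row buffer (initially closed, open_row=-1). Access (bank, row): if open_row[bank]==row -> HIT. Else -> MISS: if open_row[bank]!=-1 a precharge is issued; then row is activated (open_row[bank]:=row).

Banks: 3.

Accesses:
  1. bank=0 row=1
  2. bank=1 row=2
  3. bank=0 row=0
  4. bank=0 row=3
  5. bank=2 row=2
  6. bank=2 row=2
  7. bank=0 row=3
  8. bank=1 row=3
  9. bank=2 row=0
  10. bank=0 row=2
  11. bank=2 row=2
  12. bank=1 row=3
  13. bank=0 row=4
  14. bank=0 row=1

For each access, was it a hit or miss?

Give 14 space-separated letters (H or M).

Acc 1: bank0 row1 -> MISS (open row1); precharges=0
Acc 2: bank1 row2 -> MISS (open row2); precharges=0
Acc 3: bank0 row0 -> MISS (open row0); precharges=1
Acc 4: bank0 row3 -> MISS (open row3); precharges=2
Acc 5: bank2 row2 -> MISS (open row2); precharges=2
Acc 6: bank2 row2 -> HIT
Acc 7: bank0 row3 -> HIT
Acc 8: bank1 row3 -> MISS (open row3); precharges=3
Acc 9: bank2 row0 -> MISS (open row0); precharges=4
Acc 10: bank0 row2 -> MISS (open row2); precharges=5
Acc 11: bank2 row2 -> MISS (open row2); precharges=6
Acc 12: bank1 row3 -> HIT
Acc 13: bank0 row4 -> MISS (open row4); precharges=7
Acc 14: bank0 row1 -> MISS (open row1); precharges=8

Answer: M M M M M H H M M M M H M M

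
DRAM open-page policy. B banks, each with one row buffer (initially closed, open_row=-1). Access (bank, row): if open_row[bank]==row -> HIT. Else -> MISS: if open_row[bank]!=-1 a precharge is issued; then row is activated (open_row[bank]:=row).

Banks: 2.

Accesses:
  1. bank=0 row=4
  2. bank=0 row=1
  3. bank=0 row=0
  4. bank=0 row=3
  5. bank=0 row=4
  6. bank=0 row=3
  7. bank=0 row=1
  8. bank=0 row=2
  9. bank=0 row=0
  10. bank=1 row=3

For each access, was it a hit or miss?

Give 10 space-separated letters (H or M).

Answer: M M M M M M M M M M

Derivation:
Acc 1: bank0 row4 -> MISS (open row4); precharges=0
Acc 2: bank0 row1 -> MISS (open row1); precharges=1
Acc 3: bank0 row0 -> MISS (open row0); precharges=2
Acc 4: bank0 row3 -> MISS (open row3); precharges=3
Acc 5: bank0 row4 -> MISS (open row4); precharges=4
Acc 6: bank0 row3 -> MISS (open row3); precharges=5
Acc 7: bank0 row1 -> MISS (open row1); precharges=6
Acc 8: bank0 row2 -> MISS (open row2); precharges=7
Acc 9: bank0 row0 -> MISS (open row0); precharges=8
Acc 10: bank1 row3 -> MISS (open row3); precharges=8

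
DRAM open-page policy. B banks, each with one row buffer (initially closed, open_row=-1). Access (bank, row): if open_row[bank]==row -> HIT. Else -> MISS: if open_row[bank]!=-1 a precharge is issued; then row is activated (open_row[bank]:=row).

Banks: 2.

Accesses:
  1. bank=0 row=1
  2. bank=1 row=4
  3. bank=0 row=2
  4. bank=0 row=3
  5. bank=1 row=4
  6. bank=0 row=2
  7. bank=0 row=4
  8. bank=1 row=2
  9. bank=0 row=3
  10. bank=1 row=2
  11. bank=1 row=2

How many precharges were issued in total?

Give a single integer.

Acc 1: bank0 row1 -> MISS (open row1); precharges=0
Acc 2: bank1 row4 -> MISS (open row4); precharges=0
Acc 3: bank0 row2 -> MISS (open row2); precharges=1
Acc 4: bank0 row3 -> MISS (open row3); precharges=2
Acc 5: bank1 row4 -> HIT
Acc 6: bank0 row2 -> MISS (open row2); precharges=3
Acc 7: bank0 row4 -> MISS (open row4); precharges=4
Acc 8: bank1 row2 -> MISS (open row2); precharges=5
Acc 9: bank0 row3 -> MISS (open row3); precharges=6
Acc 10: bank1 row2 -> HIT
Acc 11: bank1 row2 -> HIT

Answer: 6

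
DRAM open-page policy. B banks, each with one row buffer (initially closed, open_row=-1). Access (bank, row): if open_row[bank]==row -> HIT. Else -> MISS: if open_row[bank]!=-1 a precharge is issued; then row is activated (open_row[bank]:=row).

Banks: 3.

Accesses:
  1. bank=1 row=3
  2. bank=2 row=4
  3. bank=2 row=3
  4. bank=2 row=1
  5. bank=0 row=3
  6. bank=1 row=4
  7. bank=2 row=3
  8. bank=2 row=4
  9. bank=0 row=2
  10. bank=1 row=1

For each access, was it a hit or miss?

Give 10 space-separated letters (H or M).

Acc 1: bank1 row3 -> MISS (open row3); precharges=0
Acc 2: bank2 row4 -> MISS (open row4); precharges=0
Acc 3: bank2 row3 -> MISS (open row3); precharges=1
Acc 4: bank2 row1 -> MISS (open row1); precharges=2
Acc 5: bank0 row3 -> MISS (open row3); precharges=2
Acc 6: bank1 row4 -> MISS (open row4); precharges=3
Acc 7: bank2 row3 -> MISS (open row3); precharges=4
Acc 8: bank2 row4 -> MISS (open row4); precharges=5
Acc 9: bank0 row2 -> MISS (open row2); precharges=6
Acc 10: bank1 row1 -> MISS (open row1); precharges=7

Answer: M M M M M M M M M M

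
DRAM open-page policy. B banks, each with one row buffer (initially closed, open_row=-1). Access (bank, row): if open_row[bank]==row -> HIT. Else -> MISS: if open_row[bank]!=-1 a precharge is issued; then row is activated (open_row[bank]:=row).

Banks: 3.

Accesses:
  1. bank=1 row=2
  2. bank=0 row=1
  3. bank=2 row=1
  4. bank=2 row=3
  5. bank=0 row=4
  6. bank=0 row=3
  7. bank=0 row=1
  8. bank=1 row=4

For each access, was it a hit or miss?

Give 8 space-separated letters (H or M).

Answer: M M M M M M M M

Derivation:
Acc 1: bank1 row2 -> MISS (open row2); precharges=0
Acc 2: bank0 row1 -> MISS (open row1); precharges=0
Acc 3: bank2 row1 -> MISS (open row1); precharges=0
Acc 4: bank2 row3 -> MISS (open row3); precharges=1
Acc 5: bank0 row4 -> MISS (open row4); precharges=2
Acc 6: bank0 row3 -> MISS (open row3); precharges=3
Acc 7: bank0 row1 -> MISS (open row1); precharges=4
Acc 8: bank1 row4 -> MISS (open row4); precharges=5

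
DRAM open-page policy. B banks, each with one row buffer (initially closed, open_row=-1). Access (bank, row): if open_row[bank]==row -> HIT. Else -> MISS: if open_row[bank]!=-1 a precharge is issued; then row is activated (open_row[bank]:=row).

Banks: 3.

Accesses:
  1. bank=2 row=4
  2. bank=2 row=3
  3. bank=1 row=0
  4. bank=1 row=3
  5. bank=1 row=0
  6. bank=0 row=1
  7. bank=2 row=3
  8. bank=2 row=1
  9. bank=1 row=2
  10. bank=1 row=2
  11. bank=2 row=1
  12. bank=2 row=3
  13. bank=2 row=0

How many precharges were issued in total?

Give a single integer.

Answer: 7

Derivation:
Acc 1: bank2 row4 -> MISS (open row4); precharges=0
Acc 2: bank2 row3 -> MISS (open row3); precharges=1
Acc 3: bank1 row0 -> MISS (open row0); precharges=1
Acc 4: bank1 row3 -> MISS (open row3); precharges=2
Acc 5: bank1 row0 -> MISS (open row0); precharges=3
Acc 6: bank0 row1 -> MISS (open row1); precharges=3
Acc 7: bank2 row3 -> HIT
Acc 8: bank2 row1 -> MISS (open row1); precharges=4
Acc 9: bank1 row2 -> MISS (open row2); precharges=5
Acc 10: bank1 row2 -> HIT
Acc 11: bank2 row1 -> HIT
Acc 12: bank2 row3 -> MISS (open row3); precharges=6
Acc 13: bank2 row0 -> MISS (open row0); precharges=7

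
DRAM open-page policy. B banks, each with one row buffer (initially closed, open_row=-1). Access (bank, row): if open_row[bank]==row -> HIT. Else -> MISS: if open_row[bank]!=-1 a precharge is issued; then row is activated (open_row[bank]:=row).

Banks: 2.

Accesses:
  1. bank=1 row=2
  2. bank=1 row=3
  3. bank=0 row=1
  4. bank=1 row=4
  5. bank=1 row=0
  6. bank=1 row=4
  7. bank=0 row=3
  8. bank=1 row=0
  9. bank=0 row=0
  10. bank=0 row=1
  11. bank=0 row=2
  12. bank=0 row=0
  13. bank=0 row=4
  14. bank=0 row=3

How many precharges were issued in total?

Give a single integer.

Answer: 12

Derivation:
Acc 1: bank1 row2 -> MISS (open row2); precharges=0
Acc 2: bank1 row3 -> MISS (open row3); precharges=1
Acc 3: bank0 row1 -> MISS (open row1); precharges=1
Acc 4: bank1 row4 -> MISS (open row4); precharges=2
Acc 5: bank1 row0 -> MISS (open row0); precharges=3
Acc 6: bank1 row4 -> MISS (open row4); precharges=4
Acc 7: bank0 row3 -> MISS (open row3); precharges=5
Acc 8: bank1 row0 -> MISS (open row0); precharges=6
Acc 9: bank0 row0 -> MISS (open row0); precharges=7
Acc 10: bank0 row1 -> MISS (open row1); precharges=8
Acc 11: bank0 row2 -> MISS (open row2); precharges=9
Acc 12: bank0 row0 -> MISS (open row0); precharges=10
Acc 13: bank0 row4 -> MISS (open row4); precharges=11
Acc 14: bank0 row3 -> MISS (open row3); precharges=12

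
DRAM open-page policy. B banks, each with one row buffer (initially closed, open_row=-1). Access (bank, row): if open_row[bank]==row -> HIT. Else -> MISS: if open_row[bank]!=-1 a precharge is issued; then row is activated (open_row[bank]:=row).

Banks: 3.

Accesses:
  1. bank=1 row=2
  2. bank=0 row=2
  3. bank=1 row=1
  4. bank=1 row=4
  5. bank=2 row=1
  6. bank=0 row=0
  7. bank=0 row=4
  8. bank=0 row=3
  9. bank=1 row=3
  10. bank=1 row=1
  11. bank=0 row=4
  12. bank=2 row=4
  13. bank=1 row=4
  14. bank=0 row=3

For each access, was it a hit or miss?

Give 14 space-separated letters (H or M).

Answer: M M M M M M M M M M M M M M

Derivation:
Acc 1: bank1 row2 -> MISS (open row2); precharges=0
Acc 2: bank0 row2 -> MISS (open row2); precharges=0
Acc 3: bank1 row1 -> MISS (open row1); precharges=1
Acc 4: bank1 row4 -> MISS (open row4); precharges=2
Acc 5: bank2 row1 -> MISS (open row1); precharges=2
Acc 6: bank0 row0 -> MISS (open row0); precharges=3
Acc 7: bank0 row4 -> MISS (open row4); precharges=4
Acc 8: bank0 row3 -> MISS (open row3); precharges=5
Acc 9: bank1 row3 -> MISS (open row3); precharges=6
Acc 10: bank1 row1 -> MISS (open row1); precharges=7
Acc 11: bank0 row4 -> MISS (open row4); precharges=8
Acc 12: bank2 row4 -> MISS (open row4); precharges=9
Acc 13: bank1 row4 -> MISS (open row4); precharges=10
Acc 14: bank0 row3 -> MISS (open row3); precharges=11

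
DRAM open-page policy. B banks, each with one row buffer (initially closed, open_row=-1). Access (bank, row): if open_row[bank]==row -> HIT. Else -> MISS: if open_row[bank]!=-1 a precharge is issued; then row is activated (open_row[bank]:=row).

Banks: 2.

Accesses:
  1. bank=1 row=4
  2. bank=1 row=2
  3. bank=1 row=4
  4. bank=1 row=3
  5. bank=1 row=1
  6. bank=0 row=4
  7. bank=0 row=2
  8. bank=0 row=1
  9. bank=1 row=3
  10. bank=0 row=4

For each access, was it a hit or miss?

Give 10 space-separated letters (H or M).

Answer: M M M M M M M M M M

Derivation:
Acc 1: bank1 row4 -> MISS (open row4); precharges=0
Acc 2: bank1 row2 -> MISS (open row2); precharges=1
Acc 3: bank1 row4 -> MISS (open row4); precharges=2
Acc 4: bank1 row3 -> MISS (open row3); precharges=3
Acc 5: bank1 row1 -> MISS (open row1); precharges=4
Acc 6: bank0 row4 -> MISS (open row4); precharges=4
Acc 7: bank0 row2 -> MISS (open row2); precharges=5
Acc 8: bank0 row1 -> MISS (open row1); precharges=6
Acc 9: bank1 row3 -> MISS (open row3); precharges=7
Acc 10: bank0 row4 -> MISS (open row4); precharges=8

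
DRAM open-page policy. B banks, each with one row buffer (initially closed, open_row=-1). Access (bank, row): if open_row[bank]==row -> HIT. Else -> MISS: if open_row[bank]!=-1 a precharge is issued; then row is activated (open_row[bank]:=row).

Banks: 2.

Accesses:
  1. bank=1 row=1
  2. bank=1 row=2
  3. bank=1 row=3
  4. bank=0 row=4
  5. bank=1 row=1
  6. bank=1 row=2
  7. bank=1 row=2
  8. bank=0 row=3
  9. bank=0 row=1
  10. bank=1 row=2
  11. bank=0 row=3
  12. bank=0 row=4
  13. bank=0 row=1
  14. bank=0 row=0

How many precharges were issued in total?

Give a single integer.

Answer: 10

Derivation:
Acc 1: bank1 row1 -> MISS (open row1); precharges=0
Acc 2: bank1 row2 -> MISS (open row2); precharges=1
Acc 3: bank1 row3 -> MISS (open row3); precharges=2
Acc 4: bank0 row4 -> MISS (open row4); precharges=2
Acc 5: bank1 row1 -> MISS (open row1); precharges=3
Acc 6: bank1 row2 -> MISS (open row2); precharges=4
Acc 7: bank1 row2 -> HIT
Acc 8: bank0 row3 -> MISS (open row3); precharges=5
Acc 9: bank0 row1 -> MISS (open row1); precharges=6
Acc 10: bank1 row2 -> HIT
Acc 11: bank0 row3 -> MISS (open row3); precharges=7
Acc 12: bank0 row4 -> MISS (open row4); precharges=8
Acc 13: bank0 row1 -> MISS (open row1); precharges=9
Acc 14: bank0 row0 -> MISS (open row0); precharges=10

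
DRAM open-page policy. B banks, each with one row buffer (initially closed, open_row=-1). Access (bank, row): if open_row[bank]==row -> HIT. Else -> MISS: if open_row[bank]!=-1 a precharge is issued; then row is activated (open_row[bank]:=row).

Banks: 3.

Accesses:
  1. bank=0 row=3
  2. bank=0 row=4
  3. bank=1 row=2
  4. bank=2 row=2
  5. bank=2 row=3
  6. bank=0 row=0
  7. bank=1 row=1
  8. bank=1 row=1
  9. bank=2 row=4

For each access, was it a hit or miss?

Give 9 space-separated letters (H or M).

Acc 1: bank0 row3 -> MISS (open row3); precharges=0
Acc 2: bank0 row4 -> MISS (open row4); precharges=1
Acc 3: bank1 row2 -> MISS (open row2); precharges=1
Acc 4: bank2 row2 -> MISS (open row2); precharges=1
Acc 5: bank2 row3 -> MISS (open row3); precharges=2
Acc 6: bank0 row0 -> MISS (open row0); precharges=3
Acc 7: bank1 row1 -> MISS (open row1); precharges=4
Acc 8: bank1 row1 -> HIT
Acc 9: bank2 row4 -> MISS (open row4); precharges=5

Answer: M M M M M M M H M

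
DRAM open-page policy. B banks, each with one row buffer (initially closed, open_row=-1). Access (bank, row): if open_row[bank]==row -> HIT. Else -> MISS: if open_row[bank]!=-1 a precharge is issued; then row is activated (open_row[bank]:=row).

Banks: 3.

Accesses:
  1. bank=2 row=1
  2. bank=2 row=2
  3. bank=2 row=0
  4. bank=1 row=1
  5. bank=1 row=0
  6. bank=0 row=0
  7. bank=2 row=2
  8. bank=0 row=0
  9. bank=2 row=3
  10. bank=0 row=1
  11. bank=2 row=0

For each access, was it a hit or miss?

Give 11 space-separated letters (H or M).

Answer: M M M M M M M H M M M

Derivation:
Acc 1: bank2 row1 -> MISS (open row1); precharges=0
Acc 2: bank2 row2 -> MISS (open row2); precharges=1
Acc 3: bank2 row0 -> MISS (open row0); precharges=2
Acc 4: bank1 row1 -> MISS (open row1); precharges=2
Acc 5: bank1 row0 -> MISS (open row0); precharges=3
Acc 6: bank0 row0 -> MISS (open row0); precharges=3
Acc 7: bank2 row2 -> MISS (open row2); precharges=4
Acc 8: bank0 row0 -> HIT
Acc 9: bank2 row3 -> MISS (open row3); precharges=5
Acc 10: bank0 row1 -> MISS (open row1); precharges=6
Acc 11: bank2 row0 -> MISS (open row0); precharges=7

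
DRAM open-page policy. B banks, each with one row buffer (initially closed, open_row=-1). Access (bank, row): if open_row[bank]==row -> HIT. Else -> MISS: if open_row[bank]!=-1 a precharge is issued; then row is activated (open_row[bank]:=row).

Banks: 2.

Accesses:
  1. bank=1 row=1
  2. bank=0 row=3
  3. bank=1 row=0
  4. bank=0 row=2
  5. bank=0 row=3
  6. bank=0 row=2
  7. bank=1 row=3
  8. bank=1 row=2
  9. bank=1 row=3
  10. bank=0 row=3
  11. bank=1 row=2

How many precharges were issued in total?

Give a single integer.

Acc 1: bank1 row1 -> MISS (open row1); precharges=0
Acc 2: bank0 row3 -> MISS (open row3); precharges=0
Acc 3: bank1 row0 -> MISS (open row0); precharges=1
Acc 4: bank0 row2 -> MISS (open row2); precharges=2
Acc 5: bank0 row3 -> MISS (open row3); precharges=3
Acc 6: bank0 row2 -> MISS (open row2); precharges=4
Acc 7: bank1 row3 -> MISS (open row3); precharges=5
Acc 8: bank1 row2 -> MISS (open row2); precharges=6
Acc 9: bank1 row3 -> MISS (open row3); precharges=7
Acc 10: bank0 row3 -> MISS (open row3); precharges=8
Acc 11: bank1 row2 -> MISS (open row2); precharges=9

Answer: 9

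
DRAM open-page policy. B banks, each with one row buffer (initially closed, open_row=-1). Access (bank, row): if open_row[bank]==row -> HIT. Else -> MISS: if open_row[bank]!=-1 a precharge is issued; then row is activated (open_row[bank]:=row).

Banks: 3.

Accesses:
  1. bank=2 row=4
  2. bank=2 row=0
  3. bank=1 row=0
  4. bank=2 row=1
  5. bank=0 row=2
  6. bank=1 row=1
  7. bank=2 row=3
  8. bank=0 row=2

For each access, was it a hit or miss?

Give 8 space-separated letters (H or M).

Answer: M M M M M M M H

Derivation:
Acc 1: bank2 row4 -> MISS (open row4); precharges=0
Acc 2: bank2 row0 -> MISS (open row0); precharges=1
Acc 3: bank1 row0 -> MISS (open row0); precharges=1
Acc 4: bank2 row1 -> MISS (open row1); precharges=2
Acc 5: bank0 row2 -> MISS (open row2); precharges=2
Acc 6: bank1 row1 -> MISS (open row1); precharges=3
Acc 7: bank2 row3 -> MISS (open row3); precharges=4
Acc 8: bank0 row2 -> HIT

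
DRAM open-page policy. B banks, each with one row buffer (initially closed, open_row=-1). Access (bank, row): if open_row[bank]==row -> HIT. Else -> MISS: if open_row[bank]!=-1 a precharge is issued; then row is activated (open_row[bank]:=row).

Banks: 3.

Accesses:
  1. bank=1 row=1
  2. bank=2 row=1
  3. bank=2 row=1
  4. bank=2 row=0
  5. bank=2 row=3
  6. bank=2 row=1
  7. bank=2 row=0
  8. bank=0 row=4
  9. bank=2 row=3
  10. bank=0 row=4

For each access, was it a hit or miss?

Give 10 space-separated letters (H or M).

Answer: M M H M M M M M M H

Derivation:
Acc 1: bank1 row1 -> MISS (open row1); precharges=0
Acc 2: bank2 row1 -> MISS (open row1); precharges=0
Acc 3: bank2 row1 -> HIT
Acc 4: bank2 row0 -> MISS (open row0); precharges=1
Acc 5: bank2 row3 -> MISS (open row3); precharges=2
Acc 6: bank2 row1 -> MISS (open row1); precharges=3
Acc 7: bank2 row0 -> MISS (open row0); precharges=4
Acc 8: bank0 row4 -> MISS (open row4); precharges=4
Acc 9: bank2 row3 -> MISS (open row3); precharges=5
Acc 10: bank0 row4 -> HIT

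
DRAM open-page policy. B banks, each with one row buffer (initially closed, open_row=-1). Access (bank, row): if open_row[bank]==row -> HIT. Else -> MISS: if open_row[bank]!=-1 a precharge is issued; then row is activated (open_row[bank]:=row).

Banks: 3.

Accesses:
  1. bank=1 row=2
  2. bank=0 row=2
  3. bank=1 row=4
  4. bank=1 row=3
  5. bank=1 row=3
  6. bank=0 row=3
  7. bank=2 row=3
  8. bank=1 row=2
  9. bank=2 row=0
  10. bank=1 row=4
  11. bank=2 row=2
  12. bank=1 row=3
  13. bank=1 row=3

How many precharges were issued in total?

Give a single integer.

Answer: 8

Derivation:
Acc 1: bank1 row2 -> MISS (open row2); precharges=0
Acc 2: bank0 row2 -> MISS (open row2); precharges=0
Acc 3: bank1 row4 -> MISS (open row4); precharges=1
Acc 4: bank1 row3 -> MISS (open row3); precharges=2
Acc 5: bank1 row3 -> HIT
Acc 6: bank0 row3 -> MISS (open row3); precharges=3
Acc 7: bank2 row3 -> MISS (open row3); precharges=3
Acc 8: bank1 row2 -> MISS (open row2); precharges=4
Acc 9: bank2 row0 -> MISS (open row0); precharges=5
Acc 10: bank1 row4 -> MISS (open row4); precharges=6
Acc 11: bank2 row2 -> MISS (open row2); precharges=7
Acc 12: bank1 row3 -> MISS (open row3); precharges=8
Acc 13: bank1 row3 -> HIT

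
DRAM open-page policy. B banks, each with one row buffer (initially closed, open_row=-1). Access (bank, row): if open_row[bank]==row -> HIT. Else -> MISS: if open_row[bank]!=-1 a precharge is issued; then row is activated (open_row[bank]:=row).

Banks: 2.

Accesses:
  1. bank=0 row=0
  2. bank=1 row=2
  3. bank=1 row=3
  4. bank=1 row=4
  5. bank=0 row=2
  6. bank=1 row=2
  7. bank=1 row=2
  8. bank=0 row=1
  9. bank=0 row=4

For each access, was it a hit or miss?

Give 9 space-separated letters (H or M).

Acc 1: bank0 row0 -> MISS (open row0); precharges=0
Acc 2: bank1 row2 -> MISS (open row2); precharges=0
Acc 3: bank1 row3 -> MISS (open row3); precharges=1
Acc 4: bank1 row4 -> MISS (open row4); precharges=2
Acc 5: bank0 row2 -> MISS (open row2); precharges=3
Acc 6: bank1 row2 -> MISS (open row2); precharges=4
Acc 7: bank1 row2 -> HIT
Acc 8: bank0 row1 -> MISS (open row1); precharges=5
Acc 9: bank0 row4 -> MISS (open row4); precharges=6

Answer: M M M M M M H M M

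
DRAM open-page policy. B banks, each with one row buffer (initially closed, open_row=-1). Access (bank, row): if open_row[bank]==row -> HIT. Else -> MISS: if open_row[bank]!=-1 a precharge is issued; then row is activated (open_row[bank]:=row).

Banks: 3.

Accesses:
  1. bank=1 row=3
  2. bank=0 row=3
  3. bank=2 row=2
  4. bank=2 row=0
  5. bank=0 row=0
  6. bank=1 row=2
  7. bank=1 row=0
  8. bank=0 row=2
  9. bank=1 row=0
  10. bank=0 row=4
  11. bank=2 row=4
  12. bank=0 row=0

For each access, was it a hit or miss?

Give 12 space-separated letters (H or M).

Answer: M M M M M M M M H M M M

Derivation:
Acc 1: bank1 row3 -> MISS (open row3); precharges=0
Acc 2: bank0 row3 -> MISS (open row3); precharges=0
Acc 3: bank2 row2 -> MISS (open row2); precharges=0
Acc 4: bank2 row0 -> MISS (open row0); precharges=1
Acc 5: bank0 row0 -> MISS (open row0); precharges=2
Acc 6: bank1 row2 -> MISS (open row2); precharges=3
Acc 7: bank1 row0 -> MISS (open row0); precharges=4
Acc 8: bank0 row2 -> MISS (open row2); precharges=5
Acc 9: bank1 row0 -> HIT
Acc 10: bank0 row4 -> MISS (open row4); precharges=6
Acc 11: bank2 row4 -> MISS (open row4); precharges=7
Acc 12: bank0 row0 -> MISS (open row0); precharges=8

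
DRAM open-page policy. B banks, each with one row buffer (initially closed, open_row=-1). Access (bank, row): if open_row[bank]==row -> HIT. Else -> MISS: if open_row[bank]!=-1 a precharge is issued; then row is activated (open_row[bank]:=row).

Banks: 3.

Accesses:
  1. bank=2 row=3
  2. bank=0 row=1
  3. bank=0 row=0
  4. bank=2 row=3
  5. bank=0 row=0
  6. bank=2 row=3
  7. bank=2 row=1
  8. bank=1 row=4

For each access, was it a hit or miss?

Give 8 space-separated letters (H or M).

Answer: M M M H H H M M

Derivation:
Acc 1: bank2 row3 -> MISS (open row3); precharges=0
Acc 2: bank0 row1 -> MISS (open row1); precharges=0
Acc 3: bank0 row0 -> MISS (open row0); precharges=1
Acc 4: bank2 row3 -> HIT
Acc 5: bank0 row0 -> HIT
Acc 6: bank2 row3 -> HIT
Acc 7: bank2 row1 -> MISS (open row1); precharges=2
Acc 8: bank1 row4 -> MISS (open row4); precharges=2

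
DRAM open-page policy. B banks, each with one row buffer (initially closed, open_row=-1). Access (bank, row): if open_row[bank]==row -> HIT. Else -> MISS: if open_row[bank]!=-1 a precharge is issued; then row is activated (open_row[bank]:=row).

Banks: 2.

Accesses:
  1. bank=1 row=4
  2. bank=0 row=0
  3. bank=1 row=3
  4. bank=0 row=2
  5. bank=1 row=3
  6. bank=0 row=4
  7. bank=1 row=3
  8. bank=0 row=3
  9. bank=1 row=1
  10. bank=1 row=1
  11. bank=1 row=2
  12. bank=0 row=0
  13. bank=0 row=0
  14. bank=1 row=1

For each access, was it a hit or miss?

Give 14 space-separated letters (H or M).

Acc 1: bank1 row4 -> MISS (open row4); precharges=0
Acc 2: bank0 row0 -> MISS (open row0); precharges=0
Acc 3: bank1 row3 -> MISS (open row3); precharges=1
Acc 4: bank0 row2 -> MISS (open row2); precharges=2
Acc 5: bank1 row3 -> HIT
Acc 6: bank0 row4 -> MISS (open row4); precharges=3
Acc 7: bank1 row3 -> HIT
Acc 8: bank0 row3 -> MISS (open row3); precharges=4
Acc 9: bank1 row1 -> MISS (open row1); precharges=5
Acc 10: bank1 row1 -> HIT
Acc 11: bank1 row2 -> MISS (open row2); precharges=6
Acc 12: bank0 row0 -> MISS (open row0); precharges=7
Acc 13: bank0 row0 -> HIT
Acc 14: bank1 row1 -> MISS (open row1); precharges=8

Answer: M M M M H M H M M H M M H M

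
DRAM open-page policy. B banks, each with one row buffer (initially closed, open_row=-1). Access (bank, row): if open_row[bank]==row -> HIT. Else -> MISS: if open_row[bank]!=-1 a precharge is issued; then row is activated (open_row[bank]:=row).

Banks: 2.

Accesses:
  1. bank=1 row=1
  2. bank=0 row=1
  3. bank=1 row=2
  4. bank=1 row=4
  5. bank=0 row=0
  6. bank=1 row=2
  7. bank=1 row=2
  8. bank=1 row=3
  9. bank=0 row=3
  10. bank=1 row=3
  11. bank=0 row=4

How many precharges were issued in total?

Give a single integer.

Acc 1: bank1 row1 -> MISS (open row1); precharges=0
Acc 2: bank0 row1 -> MISS (open row1); precharges=0
Acc 3: bank1 row2 -> MISS (open row2); precharges=1
Acc 4: bank1 row4 -> MISS (open row4); precharges=2
Acc 5: bank0 row0 -> MISS (open row0); precharges=3
Acc 6: bank1 row2 -> MISS (open row2); precharges=4
Acc 7: bank1 row2 -> HIT
Acc 8: bank1 row3 -> MISS (open row3); precharges=5
Acc 9: bank0 row3 -> MISS (open row3); precharges=6
Acc 10: bank1 row3 -> HIT
Acc 11: bank0 row4 -> MISS (open row4); precharges=7

Answer: 7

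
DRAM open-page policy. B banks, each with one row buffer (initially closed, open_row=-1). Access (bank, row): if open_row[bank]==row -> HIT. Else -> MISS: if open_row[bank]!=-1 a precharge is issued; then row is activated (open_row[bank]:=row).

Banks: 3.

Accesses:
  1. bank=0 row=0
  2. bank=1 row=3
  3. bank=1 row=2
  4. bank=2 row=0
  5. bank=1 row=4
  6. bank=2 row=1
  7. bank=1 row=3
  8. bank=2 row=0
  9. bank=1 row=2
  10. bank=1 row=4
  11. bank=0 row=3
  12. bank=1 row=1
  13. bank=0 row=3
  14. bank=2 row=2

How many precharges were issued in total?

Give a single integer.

Acc 1: bank0 row0 -> MISS (open row0); precharges=0
Acc 2: bank1 row3 -> MISS (open row3); precharges=0
Acc 3: bank1 row2 -> MISS (open row2); precharges=1
Acc 4: bank2 row0 -> MISS (open row0); precharges=1
Acc 5: bank1 row4 -> MISS (open row4); precharges=2
Acc 6: bank2 row1 -> MISS (open row1); precharges=3
Acc 7: bank1 row3 -> MISS (open row3); precharges=4
Acc 8: bank2 row0 -> MISS (open row0); precharges=5
Acc 9: bank1 row2 -> MISS (open row2); precharges=6
Acc 10: bank1 row4 -> MISS (open row4); precharges=7
Acc 11: bank0 row3 -> MISS (open row3); precharges=8
Acc 12: bank1 row1 -> MISS (open row1); precharges=9
Acc 13: bank0 row3 -> HIT
Acc 14: bank2 row2 -> MISS (open row2); precharges=10

Answer: 10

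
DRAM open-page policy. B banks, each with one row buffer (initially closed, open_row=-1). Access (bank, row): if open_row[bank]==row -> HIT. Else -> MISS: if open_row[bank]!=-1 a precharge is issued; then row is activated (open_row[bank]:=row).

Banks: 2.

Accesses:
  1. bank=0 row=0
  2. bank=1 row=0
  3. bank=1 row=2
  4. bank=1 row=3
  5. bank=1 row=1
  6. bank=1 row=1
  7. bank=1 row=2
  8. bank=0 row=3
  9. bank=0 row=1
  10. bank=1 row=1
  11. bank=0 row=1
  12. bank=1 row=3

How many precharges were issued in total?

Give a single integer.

Acc 1: bank0 row0 -> MISS (open row0); precharges=0
Acc 2: bank1 row0 -> MISS (open row0); precharges=0
Acc 3: bank1 row2 -> MISS (open row2); precharges=1
Acc 4: bank1 row3 -> MISS (open row3); precharges=2
Acc 5: bank1 row1 -> MISS (open row1); precharges=3
Acc 6: bank1 row1 -> HIT
Acc 7: bank1 row2 -> MISS (open row2); precharges=4
Acc 8: bank0 row3 -> MISS (open row3); precharges=5
Acc 9: bank0 row1 -> MISS (open row1); precharges=6
Acc 10: bank1 row1 -> MISS (open row1); precharges=7
Acc 11: bank0 row1 -> HIT
Acc 12: bank1 row3 -> MISS (open row3); precharges=8

Answer: 8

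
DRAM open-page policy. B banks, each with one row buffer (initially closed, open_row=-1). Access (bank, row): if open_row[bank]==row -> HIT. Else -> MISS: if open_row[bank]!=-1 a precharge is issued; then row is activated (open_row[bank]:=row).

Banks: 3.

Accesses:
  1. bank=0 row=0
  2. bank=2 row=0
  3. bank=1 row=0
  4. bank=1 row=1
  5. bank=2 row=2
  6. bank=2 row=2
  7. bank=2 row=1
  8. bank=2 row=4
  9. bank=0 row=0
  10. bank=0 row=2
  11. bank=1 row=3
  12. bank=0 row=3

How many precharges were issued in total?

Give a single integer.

Answer: 7

Derivation:
Acc 1: bank0 row0 -> MISS (open row0); precharges=0
Acc 2: bank2 row0 -> MISS (open row0); precharges=0
Acc 3: bank1 row0 -> MISS (open row0); precharges=0
Acc 4: bank1 row1 -> MISS (open row1); precharges=1
Acc 5: bank2 row2 -> MISS (open row2); precharges=2
Acc 6: bank2 row2 -> HIT
Acc 7: bank2 row1 -> MISS (open row1); precharges=3
Acc 8: bank2 row4 -> MISS (open row4); precharges=4
Acc 9: bank0 row0 -> HIT
Acc 10: bank0 row2 -> MISS (open row2); precharges=5
Acc 11: bank1 row3 -> MISS (open row3); precharges=6
Acc 12: bank0 row3 -> MISS (open row3); precharges=7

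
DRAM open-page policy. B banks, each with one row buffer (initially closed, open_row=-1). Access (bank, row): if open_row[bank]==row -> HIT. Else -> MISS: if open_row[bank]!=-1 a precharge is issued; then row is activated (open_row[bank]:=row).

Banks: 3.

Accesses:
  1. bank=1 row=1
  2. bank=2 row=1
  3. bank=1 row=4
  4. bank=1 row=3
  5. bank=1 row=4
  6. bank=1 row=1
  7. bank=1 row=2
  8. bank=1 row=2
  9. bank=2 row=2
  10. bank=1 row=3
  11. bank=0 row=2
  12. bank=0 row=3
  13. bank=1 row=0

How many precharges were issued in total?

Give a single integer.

Answer: 9

Derivation:
Acc 1: bank1 row1 -> MISS (open row1); precharges=0
Acc 2: bank2 row1 -> MISS (open row1); precharges=0
Acc 3: bank1 row4 -> MISS (open row4); precharges=1
Acc 4: bank1 row3 -> MISS (open row3); precharges=2
Acc 5: bank1 row4 -> MISS (open row4); precharges=3
Acc 6: bank1 row1 -> MISS (open row1); precharges=4
Acc 7: bank1 row2 -> MISS (open row2); precharges=5
Acc 8: bank1 row2 -> HIT
Acc 9: bank2 row2 -> MISS (open row2); precharges=6
Acc 10: bank1 row3 -> MISS (open row3); precharges=7
Acc 11: bank0 row2 -> MISS (open row2); precharges=7
Acc 12: bank0 row3 -> MISS (open row3); precharges=8
Acc 13: bank1 row0 -> MISS (open row0); precharges=9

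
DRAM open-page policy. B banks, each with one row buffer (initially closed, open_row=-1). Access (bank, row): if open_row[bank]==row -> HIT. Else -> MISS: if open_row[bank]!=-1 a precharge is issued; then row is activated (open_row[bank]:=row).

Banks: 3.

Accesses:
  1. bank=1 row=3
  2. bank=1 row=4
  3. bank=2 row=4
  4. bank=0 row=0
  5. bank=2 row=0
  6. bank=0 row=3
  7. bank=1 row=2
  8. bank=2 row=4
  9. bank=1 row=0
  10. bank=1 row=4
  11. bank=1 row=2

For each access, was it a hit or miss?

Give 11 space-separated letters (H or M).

Answer: M M M M M M M M M M M

Derivation:
Acc 1: bank1 row3 -> MISS (open row3); precharges=0
Acc 2: bank1 row4 -> MISS (open row4); precharges=1
Acc 3: bank2 row4 -> MISS (open row4); precharges=1
Acc 4: bank0 row0 -> MISS (open row0); precharges=1
Acc 5: bank2 row0 -> MISS (open row0); precharges=2
Acc 6: bank0 row3 -> MISS (open row3); precharges=3
Acc 7: bank1 row2 -> MISS (open row2); precharges=4
Acc 8: bank2 row4 -> MISS (open row4); precharges=5
Acc 9: bank1 row0 -> MISS (open row0); precharges=6
Acc 10: bank1 row4 -> MISS (open row4); precharges=7
Acc 11: bank1 row2 -> MISS (open row2); precharges=8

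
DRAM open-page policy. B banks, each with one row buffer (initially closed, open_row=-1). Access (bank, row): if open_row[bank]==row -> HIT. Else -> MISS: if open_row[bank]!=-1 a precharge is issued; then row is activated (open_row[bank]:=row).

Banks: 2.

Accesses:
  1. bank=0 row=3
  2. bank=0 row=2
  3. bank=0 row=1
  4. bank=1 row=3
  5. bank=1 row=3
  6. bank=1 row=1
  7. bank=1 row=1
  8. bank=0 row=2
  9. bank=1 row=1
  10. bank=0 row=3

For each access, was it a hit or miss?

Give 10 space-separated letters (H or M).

Answer: M M M M H M H M H M

Derivation:
Acc 1: bank0 row3 -> MISS (open row3); precharges=0
Acc 2: bank0 row2 -> MISS (open row2); precharges=1
Acc 3: bank0 row1 -> MISS (open row1); precharges=2
Acc 4: bank1 row3 -> MISS (open row3); precharges=2
Acc 5: bank1 row3 -> HIT
Acc 6: bank1 row1 -> MISS (open row1); precharges=3
Acc 7: bank1 row1 -> HIT
Acc 8: bank0 row2 -> MISS (open row2); precharges=4
Acc 9: bank1 row1 -> HIT
Acc 10: bank0 row3 -> MISS (open row3); precharges=5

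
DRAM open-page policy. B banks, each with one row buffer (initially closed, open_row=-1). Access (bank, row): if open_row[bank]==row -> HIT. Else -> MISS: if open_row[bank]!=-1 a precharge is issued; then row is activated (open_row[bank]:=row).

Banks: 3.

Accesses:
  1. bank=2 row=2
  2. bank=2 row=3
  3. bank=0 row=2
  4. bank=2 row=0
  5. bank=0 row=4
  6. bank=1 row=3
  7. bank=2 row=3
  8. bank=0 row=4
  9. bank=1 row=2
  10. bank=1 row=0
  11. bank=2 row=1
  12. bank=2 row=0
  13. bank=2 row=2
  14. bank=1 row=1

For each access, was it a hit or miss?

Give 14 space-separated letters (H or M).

Answer: M M M M M M M H M M M M M M

Derivation:
Acc 1: bank2 row2 -> MISS (open row2); precharges=0
Acc 2: bank2 row3 -> MISS (open row3); precharges=1
Acc 3: bank0 row2 -> MISS (open row2); precharges=1
Acc 4: bank2 row0 -> MISS (open row0); precharges=2
Acc 5: bank0 row4 -> MISS (open row4); precharges=3
Acc 6: bank1 row3 -> MISS (open row3); precharges=3
Acc 7: bank2 row3 -> MISS (open row3); precharges=4
Acc 8: bank0 row4 -> HIT
Acc 9: bank1 row2 -> MISS (open row2); precharges=5
Acc 10: bank1 row0 -> MISS (open row0); precharges=6
Acc 11: bank2 row1 -> MISS (open row1); precharges=7
Acc 12: bank2 row0 -> MISS (open row0); precharges=8
Acc 13: bank2 row2 -> MISS (open row2); precharges=9
Acc 14: bank1 row1 -> MISS (open row1); precharges=10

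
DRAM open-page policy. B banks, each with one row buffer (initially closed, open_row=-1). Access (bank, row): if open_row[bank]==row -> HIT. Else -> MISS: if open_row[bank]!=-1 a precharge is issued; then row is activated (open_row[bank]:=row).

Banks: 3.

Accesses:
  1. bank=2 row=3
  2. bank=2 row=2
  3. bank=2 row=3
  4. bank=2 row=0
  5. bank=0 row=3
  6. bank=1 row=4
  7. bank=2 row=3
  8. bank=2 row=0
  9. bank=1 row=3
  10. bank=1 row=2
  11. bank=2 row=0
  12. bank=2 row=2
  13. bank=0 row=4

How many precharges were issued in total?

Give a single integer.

Acc 1: bank2 row3 -> MISS (open row3); precharges=0
Acc 2: bank2 row2 -> MISS (open row2); precharges=1
Acc 3: bank2 row3 -> MISS (open row3); precharges=2
Acc 4: bank2 row0 -> MISS (open row0); precharges=3
Acc 5: bank0 row3 -> MISS (open row3); precharges=3
Acc 6: bank1 row4 -> MISS (open row4); precharges=3
Acc 7: bank2 row3 -> MISS (open row3); precharges=4
Acc 8: bank2 row0 -> MISS (open row0); precharges=5
Acc 9: bank1 row3 -> MISS (open row3); precharges=6
Acc 10: bank1 row2 -> MISS (open row2); precharges=7
Acc 11: bank2 row0 -> HIT
Acc 12: bank2 row2 -> MISS (open row2); precharges=8
Acc 13: bank0 row4 -> MISS (open row4); precharges=9

Answer: 9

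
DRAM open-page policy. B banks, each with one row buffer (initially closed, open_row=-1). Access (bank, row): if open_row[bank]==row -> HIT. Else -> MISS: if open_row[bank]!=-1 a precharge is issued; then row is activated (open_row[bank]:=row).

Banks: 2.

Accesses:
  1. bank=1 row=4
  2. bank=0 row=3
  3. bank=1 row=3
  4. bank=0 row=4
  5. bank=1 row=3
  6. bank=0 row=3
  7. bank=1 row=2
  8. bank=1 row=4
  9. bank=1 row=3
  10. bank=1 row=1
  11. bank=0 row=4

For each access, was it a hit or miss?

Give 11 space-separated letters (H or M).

Acc 1: bank1 row4 -> MISS (open row4); precharges=0
Acc 2: bank0 row3 -> MISS (open row3); precharges=0
Acc 3: bank1 row3 -> MISS (open row3); precharges=1
Acc 4: bank0 row4 -> MISS (open row4); precharges=2
Acc 5: bank1 row3 -> HIT
Acc 6: bank0 row3 -> MISS (open row3); precharges=3
Acc 7: bank1 row2 -> MISS (open row2); precharges=4
Acc 8: bank1 row4 -> MISS (open row4); precharges=5
Acc 9: bank1 row3 -> MISS (open row3); precharges=6
Acc 10: bank1 row1 -> MISS (open row1); precharges=7
Acc 11: bank0 row4 -> MISS (open row4); precharges=8

Answer: M M M M H M M M M M M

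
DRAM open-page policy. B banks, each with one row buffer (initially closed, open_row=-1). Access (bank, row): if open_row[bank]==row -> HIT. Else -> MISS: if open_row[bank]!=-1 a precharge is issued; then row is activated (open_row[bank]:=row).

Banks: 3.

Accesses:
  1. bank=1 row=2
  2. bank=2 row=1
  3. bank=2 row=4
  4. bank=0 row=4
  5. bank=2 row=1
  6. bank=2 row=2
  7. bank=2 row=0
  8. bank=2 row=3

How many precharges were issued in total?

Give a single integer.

Acc 1: bank1 row2 -> MISS (open row2); precharges=0
Acc 2: bank2 row1 -> MISS (open row1); precharges=0
Acc 3: bank2 row4 -> MISS (open row4); precharges=1
Acc 4: bank0 row4 -> MISS (open row4); precharges=1
Acc 5: bank2 row1 -> MISS (open row1); precharges=2
Acc 6: bank2 row2 -> MISS (open row2); precharges=3
Acc 7: bank2 row0 -> MISS (open row0); precharges=4
Acc 8: bank2 row3 -> MISS (open row3); precharges=5

Answer: 5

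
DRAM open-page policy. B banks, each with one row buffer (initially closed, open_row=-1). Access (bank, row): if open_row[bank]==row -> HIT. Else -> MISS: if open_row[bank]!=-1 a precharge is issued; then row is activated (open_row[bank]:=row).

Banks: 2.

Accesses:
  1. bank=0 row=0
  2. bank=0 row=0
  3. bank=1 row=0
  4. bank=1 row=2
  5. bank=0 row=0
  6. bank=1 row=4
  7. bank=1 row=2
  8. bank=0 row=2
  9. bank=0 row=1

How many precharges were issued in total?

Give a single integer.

Acc 1: bank0 row0 -> MISS (open row0); precharges=0
Acc 2: bank0 row0 -> HIT
Acc 3: bank1 row0 -> MISS (open row0); precharges=0
Acc 4: bank1 row2 -> MISS (open row2); precharges=1
Acc 5: bank0 row0 -> HIT
Acc 6: bank1 row4 -> MISS (open row4); precharges=2
Acc 7: bank1 row2 -> MISS (open row2); precharges=3
Acc 8: bank0 row2 -> MISS (open row2); precharges=4
Acc 9: bank0 row1 -> MISS (open row1); precharges=5

Answer: 5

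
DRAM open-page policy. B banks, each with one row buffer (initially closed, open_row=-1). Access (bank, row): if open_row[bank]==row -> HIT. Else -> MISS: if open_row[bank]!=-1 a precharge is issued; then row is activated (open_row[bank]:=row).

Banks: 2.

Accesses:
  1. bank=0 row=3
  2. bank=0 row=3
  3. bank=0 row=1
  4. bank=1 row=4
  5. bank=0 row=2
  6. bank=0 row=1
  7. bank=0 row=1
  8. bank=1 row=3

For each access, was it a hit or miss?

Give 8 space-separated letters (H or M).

Answer: M H M M M M H M

Derivation:
Acc 1: bank0 row3 -> MISS (open row3); precharges=0
Acc 2: bank0 row3 -> HIT
Acc 3: bank0 row1 -> MISS (open row1); precharges=1
Acc 4: bank1 row4 -> MISS (open row4); precharges=1
Acc 5: bank0 row2 -> MISS (open row2); precharges=2
Acc 6: bank0 row1 -> MISS (open row1); precharges=3
Acc 7: bank0 row1 -> HIT
Acc 8: bank1 row3 -> MISS (open row3); precharges=4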